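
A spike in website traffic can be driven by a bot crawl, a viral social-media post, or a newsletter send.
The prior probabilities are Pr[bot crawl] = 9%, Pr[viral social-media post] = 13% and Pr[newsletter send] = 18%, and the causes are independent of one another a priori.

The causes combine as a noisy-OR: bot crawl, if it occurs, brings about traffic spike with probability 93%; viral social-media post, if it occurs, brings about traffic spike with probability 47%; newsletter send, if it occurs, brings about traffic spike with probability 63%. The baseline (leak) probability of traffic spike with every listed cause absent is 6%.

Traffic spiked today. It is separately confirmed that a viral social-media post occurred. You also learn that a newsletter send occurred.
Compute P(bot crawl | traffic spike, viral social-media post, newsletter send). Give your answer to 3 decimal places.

Under noisy-OR, P(traffic spike | causes) = 1 − (1−0.06)·∏(1−qᵢ) over the active causes.
For the numerator, keep only bot crawl=true terms: 0.987097·0.09 = 0.088839
Denominator P(traffic spike | viral social-media post, newsletter send): 0.815666·0.91 + 0.987097·0.09 = 0.831095
Posterior = 0.088839 / 0.831095 ≈ 0.107

P(bot crawl | traffic spike, viral social-media post, newsletter send) ≈ 0.107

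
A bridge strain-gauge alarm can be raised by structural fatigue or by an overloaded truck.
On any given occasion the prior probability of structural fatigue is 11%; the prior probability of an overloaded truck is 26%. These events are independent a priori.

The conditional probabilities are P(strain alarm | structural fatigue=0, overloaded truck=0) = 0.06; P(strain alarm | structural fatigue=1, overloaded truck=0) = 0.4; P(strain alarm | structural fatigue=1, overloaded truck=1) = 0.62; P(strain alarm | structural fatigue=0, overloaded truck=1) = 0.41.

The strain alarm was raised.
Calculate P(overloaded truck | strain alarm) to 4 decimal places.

P(overloaded truck | strain alarm) ≈ 0.6097

P(strain alarm) = 0.06·0.89·0.74 + 0.41·0.89·0.26 + 0.4·0.11·0.74 + 0.62·0.11·0.26 = 0.039516 + 0.094874 + 0.032560 + 0.017732 = 0.184682
Restricting to configurations with overloaded truck present: 0.094874 + 0.017732 = 0.112606.
So P(overloaded truck | strain alarm) = 0.112606/0.184682 ≈ 0.6097.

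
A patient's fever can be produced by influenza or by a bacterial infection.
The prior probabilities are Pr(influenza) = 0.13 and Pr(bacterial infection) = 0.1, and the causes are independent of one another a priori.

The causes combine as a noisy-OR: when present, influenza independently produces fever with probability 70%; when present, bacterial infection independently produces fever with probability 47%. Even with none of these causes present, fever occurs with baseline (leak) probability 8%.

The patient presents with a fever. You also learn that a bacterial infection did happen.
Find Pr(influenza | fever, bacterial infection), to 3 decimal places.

Pr(influenza | fever, bacterial infection) ≈ 0.199

Under noisy-OR, P(fever | causes) = 1 − (1−0.08)·∏(1−qᵢ) over the active causes.
Enumerate both values of influenza and weight by the priors:
  P(fever | bacterial infection) = 0.5124*0.87 + 0.85372*0.13
        = 0.445788 + 0.110984 = 0.556772
The terms with influenza present sum to 0.110984, so
  P(influenza | fever, bacterial infection) = 0.110984 / 0.556772 ≈ 0.199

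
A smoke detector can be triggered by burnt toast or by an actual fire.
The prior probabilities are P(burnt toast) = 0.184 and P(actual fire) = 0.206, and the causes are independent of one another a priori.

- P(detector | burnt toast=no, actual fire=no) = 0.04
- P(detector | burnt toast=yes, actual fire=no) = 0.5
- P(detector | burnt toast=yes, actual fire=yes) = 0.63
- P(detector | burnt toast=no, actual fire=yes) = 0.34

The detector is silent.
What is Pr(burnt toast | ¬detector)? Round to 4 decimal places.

Numerator (weight on configurations with burnt toast): 0.073048 + 0.014024 = 0.087072
The normalizing constant is 0.96*0.816*0.794 + 0.66*0.816*0.206 + 0.5*0.184*0.794 + 0.37*0.184*0.206 = 0.820003
Posterior = 0.087072 / 0.820003 ≈ 0.1062

Pr(burnt toast | ¬detector) ≈ 0.1062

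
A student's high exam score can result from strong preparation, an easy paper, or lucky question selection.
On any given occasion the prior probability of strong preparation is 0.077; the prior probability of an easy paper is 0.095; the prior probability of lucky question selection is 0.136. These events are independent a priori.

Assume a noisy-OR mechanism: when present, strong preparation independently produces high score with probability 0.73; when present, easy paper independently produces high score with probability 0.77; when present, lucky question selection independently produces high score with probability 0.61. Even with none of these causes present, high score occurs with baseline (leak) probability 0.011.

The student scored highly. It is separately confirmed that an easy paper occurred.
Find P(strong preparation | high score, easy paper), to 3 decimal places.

P(strong preparation | high score, easy paper) ≈ 0.090

Under noisy-OR, P(high score | causes) = 1 − (1−0.011)·∏(1−qᵢ) over the active causes.
Enumerate the 4 (strong preparation, lucky question selection) configurations and weight by the priors:
  P(high score | easy paper) = 0.77253·0.923·0.864 + 0.911287·0.923·0.136 + 0.938583·0.077·0.864 + 0.976047·0.077·0.136
        = 0.616071 + 0.114392 + 0.062442 + 0.010221 = 0.803126
Configurations with strong preparation contribute 0.072663, so
  P(strong preparation | high score, easy paper) = 0.072663 / 0.803126 ≈ 0.090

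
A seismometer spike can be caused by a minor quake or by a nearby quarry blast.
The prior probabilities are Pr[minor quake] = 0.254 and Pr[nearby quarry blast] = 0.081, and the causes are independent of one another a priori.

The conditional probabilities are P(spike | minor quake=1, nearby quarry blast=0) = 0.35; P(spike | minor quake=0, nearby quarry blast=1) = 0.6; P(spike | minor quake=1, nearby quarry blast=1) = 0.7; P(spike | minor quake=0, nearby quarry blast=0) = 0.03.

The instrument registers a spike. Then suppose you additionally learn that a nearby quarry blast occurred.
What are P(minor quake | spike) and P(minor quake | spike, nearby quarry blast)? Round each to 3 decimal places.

P(minor quake | spike) ≈ 0.628; P(minor quake | spike, nearby quarry blast) ≈ 0.284

Weight on minor quake=true, given the evidence: 0.081699 + 0.014402 = 0.096101
Denominator P(spike): 0.03×0.746×0.919 + 0.6×0.746×0.081 + 0.35×0.254×0.919 + 0.7×0.254×0.081 = 0.152924
Posterior = 0.096101 / 0.152924 ≈ 0.628

Now condition on the additional information:
Enumerate both values of minor quake and weight by the priors:
  P(spike | nearby quarry blast) = 0.6·0.746 + 0.7·0.254
        = 0.447600 + 0.177800 = 0.625400
Keeping only the minor quake-present terms gives 0.177800, so
  P(minor quake | spike, nearby quarry blast) = 0.177800 / 0.625400 ≈ 0.284
This is intercausal reasoning (explaining away): once nearby quarry blast accounts for the spike, minor quake becomes less likely.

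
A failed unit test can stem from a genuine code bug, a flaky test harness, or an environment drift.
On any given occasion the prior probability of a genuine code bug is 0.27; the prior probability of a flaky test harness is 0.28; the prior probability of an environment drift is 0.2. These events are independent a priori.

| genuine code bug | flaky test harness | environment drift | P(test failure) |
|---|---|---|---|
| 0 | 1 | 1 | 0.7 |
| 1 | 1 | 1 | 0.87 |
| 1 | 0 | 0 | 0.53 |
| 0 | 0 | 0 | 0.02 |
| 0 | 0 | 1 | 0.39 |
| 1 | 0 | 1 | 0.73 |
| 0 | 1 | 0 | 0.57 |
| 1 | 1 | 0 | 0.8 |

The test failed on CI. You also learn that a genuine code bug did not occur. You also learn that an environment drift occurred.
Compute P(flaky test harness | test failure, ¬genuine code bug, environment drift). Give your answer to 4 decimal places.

P(flaky test harness | test failure, ¬genuine code bug, environment drift) ≈ 0.4111

By total probability over both values of flaky test harness:
  P(test failure | ¬genuine code bug, environment drift) = 0.39·0.72 + 0.7·0.28
        = 0.280800 + 0.196000 = 0.476800
The terms with flaky test harness present sum to 0.196000, so
  P(flaky test harness | test failure, ¬genuine code bug, environment drift) = 0.196000 / 0.476800 ≈ 0.4111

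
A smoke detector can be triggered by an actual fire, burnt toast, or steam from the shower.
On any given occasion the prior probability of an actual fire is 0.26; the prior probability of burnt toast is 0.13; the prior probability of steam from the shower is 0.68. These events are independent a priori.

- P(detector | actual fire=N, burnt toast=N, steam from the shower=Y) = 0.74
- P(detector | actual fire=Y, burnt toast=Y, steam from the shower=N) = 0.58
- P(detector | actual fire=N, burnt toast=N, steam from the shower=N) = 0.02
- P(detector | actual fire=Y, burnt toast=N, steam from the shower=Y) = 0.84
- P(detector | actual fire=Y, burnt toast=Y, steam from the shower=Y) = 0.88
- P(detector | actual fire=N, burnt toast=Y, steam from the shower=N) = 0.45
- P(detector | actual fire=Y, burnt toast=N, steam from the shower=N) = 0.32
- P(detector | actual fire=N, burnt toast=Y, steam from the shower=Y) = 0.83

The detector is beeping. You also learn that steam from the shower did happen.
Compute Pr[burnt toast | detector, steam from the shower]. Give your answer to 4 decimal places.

Numerator (weight on configurations with burnt toast): 0.079846 + 0.029744 = 0.109590
The normalizing constant is 0.74·0.74·0.87 + 0.83·0.74·0.13 + 0.84·0.26·0.87 + 0.88·0.26·0.13 = 0.776010
Posterior = 0.109590 / 0.776010 ≈ 0.1412

Pr[burnt toast | detector, steam from the shower] ≈ 0.1412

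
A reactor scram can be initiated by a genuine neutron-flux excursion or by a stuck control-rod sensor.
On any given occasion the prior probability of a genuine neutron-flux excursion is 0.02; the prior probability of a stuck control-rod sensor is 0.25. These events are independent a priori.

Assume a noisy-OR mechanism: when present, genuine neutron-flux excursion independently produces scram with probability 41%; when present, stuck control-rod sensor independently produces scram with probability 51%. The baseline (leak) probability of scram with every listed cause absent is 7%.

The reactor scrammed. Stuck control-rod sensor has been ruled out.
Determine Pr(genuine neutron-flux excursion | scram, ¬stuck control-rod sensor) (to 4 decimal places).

Under noisy-OR, P(scram | causes) = 1 − (1−0.07)·∏(1−qᵢ) over the active causes.
For the numerator, keep only genuine neutron-flux excursion=true terms: 0.4513·0.02 = 0.009026
Normalizer over all consistent configurations: 0.07·0.98 + 0.4513·0.02 = 0.077626
P(genuine neutron-flux excursion | scram, ¬stuck control-rod sensor) = 0.009026/0.077626 ≈ 0.1163

Pr(genuine neutron-flux excursion | scram, ¬stuck control-rod sensor) ≈ 0.1163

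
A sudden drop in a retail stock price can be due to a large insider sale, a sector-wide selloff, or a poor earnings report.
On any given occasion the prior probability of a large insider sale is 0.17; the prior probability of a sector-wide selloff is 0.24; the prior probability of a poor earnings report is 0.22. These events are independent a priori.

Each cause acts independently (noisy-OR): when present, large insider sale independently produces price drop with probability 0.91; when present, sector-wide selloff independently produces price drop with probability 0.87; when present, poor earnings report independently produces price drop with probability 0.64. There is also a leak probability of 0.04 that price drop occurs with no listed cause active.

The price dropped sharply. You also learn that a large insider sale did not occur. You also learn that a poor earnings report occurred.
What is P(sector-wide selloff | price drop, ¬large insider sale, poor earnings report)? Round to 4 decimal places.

P(sector-wide selloff | price drop, ¬large insider sale, poor earnings report) ≈ 0.3155

Under noisy-OR, P(price drop | causes) = 1 − (1−0.04)·∏(1−qᵢ) over the active causes.
Enumerate both values of sector-wide selloff and weight by the priors:
  P(price drop | ¬large insider sale, poor earnings report) = 0.6544*0.76 + 0.955072*0.24
        = 0.497344 + 0.229217 = 0.726561
The terms with sector-wide selloff present sum to 0.229217, so
  P(sector-wide selloff | price drop, ¬large insider sale, poor earnings report) = 0.229217 / 0.726561 ≈ 0.3155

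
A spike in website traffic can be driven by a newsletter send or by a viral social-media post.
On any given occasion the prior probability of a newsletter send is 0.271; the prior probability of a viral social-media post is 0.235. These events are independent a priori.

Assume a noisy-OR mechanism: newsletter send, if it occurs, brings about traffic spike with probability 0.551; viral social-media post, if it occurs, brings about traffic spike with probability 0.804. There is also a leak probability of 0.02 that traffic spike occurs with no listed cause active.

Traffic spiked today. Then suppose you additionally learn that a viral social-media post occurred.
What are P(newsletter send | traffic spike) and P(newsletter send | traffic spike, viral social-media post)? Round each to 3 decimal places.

Under noisy-OR, P(traffic spike | causes) = 1 − (1−0.02)·∏(1−qᵢ) over the active causes.
Enumerate the 4 (newsletter send, viral social-media post) configurations and weight by the priors:
  P(traffic spike) = 0.02*0.729*0.765 + 0.80792*0.729*0.235 + 0.55998*0.271*0.765 + 0.913756*0.271*0.235
        = 0.011154 + 0.138409 + 0.116092 + 0.058193 = 0.323848
The terms with newsletter send present sum to 0.174285, so
  P(newsletter send | traffic spike) = 0.174285 / 0.323848 ≈ 0.538

Now condition on the additional information:
P(traffic spike | viral social-media post) = 0.80792×0.729 + 0.913756×0.271 = 0.588974 + 0.247628 = 0.836602
Of this, 0.247628 comes from 0.913756×0.271 (the newsletter send=true cases).
Hence the posterior is 0.247628/0.836602 ≈ 0.296.
The drop from 0.538 to 0.296 is the explaining-away (discounting) effect.

P(newsletter send | traffic spike) ≈ 0.538; P(newsletter send | traffic spike, viral social-media post) ≈ 0.296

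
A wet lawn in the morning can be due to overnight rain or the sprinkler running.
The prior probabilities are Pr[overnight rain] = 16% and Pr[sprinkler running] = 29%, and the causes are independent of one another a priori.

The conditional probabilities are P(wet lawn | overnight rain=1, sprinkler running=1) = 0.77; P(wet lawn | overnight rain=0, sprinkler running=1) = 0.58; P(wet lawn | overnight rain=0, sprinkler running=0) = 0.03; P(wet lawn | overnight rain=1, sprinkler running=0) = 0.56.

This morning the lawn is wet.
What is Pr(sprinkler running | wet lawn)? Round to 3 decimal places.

P(wet lawn) = 0.03·0.84·0.71 + 0.58·0.84·0.29 + 0.56·0.16·0.71 + 0.77·0.16·0.29 = 0.017892 + 0.141288 + 0.063616 + 0.035728 = 0.258524
The sprinkler running-present share is 0.141288 + 0.035728 = 0.177016.
P(sprinkler running | wet lawn) = 0.177016 / 0.258524 ≈ 0.685

Pr(sprinkler running | wet lawn) ≈ 0.685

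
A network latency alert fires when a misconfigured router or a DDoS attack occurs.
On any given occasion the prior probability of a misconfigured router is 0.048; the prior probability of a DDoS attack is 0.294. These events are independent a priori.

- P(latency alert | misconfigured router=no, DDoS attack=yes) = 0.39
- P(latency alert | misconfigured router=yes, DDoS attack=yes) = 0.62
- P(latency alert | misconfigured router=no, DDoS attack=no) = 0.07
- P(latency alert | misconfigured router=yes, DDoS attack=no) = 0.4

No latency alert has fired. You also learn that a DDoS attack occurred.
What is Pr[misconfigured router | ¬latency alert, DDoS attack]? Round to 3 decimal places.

Pr[misconfigured router | ¬latency alert, DDoS attack] ≈ 0.030

Enumerate both values of misconfigured router and weight by the priors:
  P(¬latency alert | DDoS attack) = 0.61·0.952 + 0.38·0.048
        = 0.580720 + 0.018240 = 0.598960
Configurations with misconfigured router contribute 0.018240, so
  P(misconfigured router | ¬latency alert, DDoS attack) = 0.018240 / 0.598960 ≈ 0.030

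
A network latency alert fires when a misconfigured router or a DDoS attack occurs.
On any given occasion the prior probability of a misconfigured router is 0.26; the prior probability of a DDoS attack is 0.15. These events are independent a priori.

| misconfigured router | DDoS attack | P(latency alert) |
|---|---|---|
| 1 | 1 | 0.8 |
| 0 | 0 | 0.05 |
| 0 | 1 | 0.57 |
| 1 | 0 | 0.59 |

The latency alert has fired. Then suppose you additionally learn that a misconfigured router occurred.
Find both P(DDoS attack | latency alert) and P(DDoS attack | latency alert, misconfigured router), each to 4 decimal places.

P(DDoS attack | latency alert) ≈ 0.3686; P(DDoS attack | latency alert, misconfigured router) ≈ 0.1931

P(latency alert) = 0.05×0.74×0.85 + 0.57×0.74×0.15 + 0.59×0.26×0.85 + 0.8×0.26×0.15 = 0.031450 + 0.063270 + 0.130390 + 0.031200 = 0.256310
Of this, 0.094470 comes from 0.063270 + 0.031200 (the DDoS attack=true cases).
So P(DDoS attack | latency alert) = 0.094470/0.256310 ≈ 0.3686.

Now condition on the additional information:
Sum P(latency alert|·) weighted by the priors over both values of DDoS attack:
  P(latency alert | misconfigured router) = 0.59·0.85 + 0.8·0.15
        = 0.501500 + 0.120000 = 0.621500
Configurations with DDoS attack contribute 0.120000, so
  P(DDoS attack | latency alert, misconfigured router) = 0.120000 / 0.621500 ≈ 0.1931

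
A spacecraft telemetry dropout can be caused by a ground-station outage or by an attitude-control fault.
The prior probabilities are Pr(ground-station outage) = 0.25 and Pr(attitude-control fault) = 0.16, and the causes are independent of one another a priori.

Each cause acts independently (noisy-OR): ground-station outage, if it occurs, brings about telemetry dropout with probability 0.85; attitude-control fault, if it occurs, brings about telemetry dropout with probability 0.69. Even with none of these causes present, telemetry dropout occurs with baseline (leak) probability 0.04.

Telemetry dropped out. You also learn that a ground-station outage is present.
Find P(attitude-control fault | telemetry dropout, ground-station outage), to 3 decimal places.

P(attitude-control fault | telemetry dropout, ground-station outage) ≈ 0.175

Under noisy-OR, P(telemetry dropout | causes) = 1 − (1−0.04)·∏(1−qᵢ) over the active causes.
Sum P(telemetry dropout|·) weighted by the priors over both values of attitude-control fault:
  P(telemetry dropout | ground-station outage) = 0.856·0.84 + 0.95536·0.16
        = 0.719040 + 0.152858 = 0.871898
Keeping only the attitude-control fault-present terms gives 0.152858, so
  P(attitude-control fault | telemetry dropout, ground-station outage) = 0.152858 / 0.871898 ≈ 0.175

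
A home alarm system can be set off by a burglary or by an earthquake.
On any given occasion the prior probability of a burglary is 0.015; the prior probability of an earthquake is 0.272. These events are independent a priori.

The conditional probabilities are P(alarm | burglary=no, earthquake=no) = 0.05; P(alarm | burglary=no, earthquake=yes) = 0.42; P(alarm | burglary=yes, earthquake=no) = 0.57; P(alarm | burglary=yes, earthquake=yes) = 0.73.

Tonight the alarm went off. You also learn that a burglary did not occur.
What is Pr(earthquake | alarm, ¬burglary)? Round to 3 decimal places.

P(alarm | ¬burglary) = 0.05·0.728 + 0.42·0.272 = 0.036400 + 0.114240 = 0.150640
The earthquake-present share is 0.42·0.272 = 0.114240.
P(earthquake | alarm, ¬burglary) = 0.114240 / 0.150640 ≈ 0.758

Pr(earthquake | alarm, ¬burglary) ≈ 0.758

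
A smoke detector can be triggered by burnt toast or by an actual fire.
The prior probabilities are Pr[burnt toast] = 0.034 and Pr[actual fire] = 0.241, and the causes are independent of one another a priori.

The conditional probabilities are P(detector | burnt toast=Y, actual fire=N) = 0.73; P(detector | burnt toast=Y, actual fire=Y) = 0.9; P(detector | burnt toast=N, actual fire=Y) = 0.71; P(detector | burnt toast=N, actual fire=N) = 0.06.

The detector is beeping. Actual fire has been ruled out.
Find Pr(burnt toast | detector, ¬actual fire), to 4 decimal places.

For the numerator, keep only burnt toast=true terms: 0.73×0.034 = 0.024820
Denominator P(detector | ¬actual fire): 0.06×0.966 + 0.73×0.034 = 0.082780
Posterior = 0.024820 / 0.082780 ≈ 0.2998

Pr(burnt toast | detector, ¬actual fire) ≈ 0.2998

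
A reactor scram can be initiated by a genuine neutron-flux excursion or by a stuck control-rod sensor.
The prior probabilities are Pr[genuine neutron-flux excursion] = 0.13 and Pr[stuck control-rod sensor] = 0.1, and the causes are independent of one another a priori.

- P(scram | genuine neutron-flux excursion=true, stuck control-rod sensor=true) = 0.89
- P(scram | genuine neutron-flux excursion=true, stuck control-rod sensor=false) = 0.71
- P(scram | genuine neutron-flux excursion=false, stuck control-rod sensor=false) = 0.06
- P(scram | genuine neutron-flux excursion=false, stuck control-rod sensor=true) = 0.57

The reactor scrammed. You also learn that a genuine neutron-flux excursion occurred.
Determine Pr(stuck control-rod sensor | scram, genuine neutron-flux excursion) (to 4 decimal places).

Pr(stuck control-rod sensor | scram, genuine neutron-flux excursion) ≈ 0.1223

Weight on stuck control-rod sensor=true, given the evidence: 0.89·0.1 = 0.089000
The normalizing constant is 0.71·0.9 + 0.89·0.1 = 0.728000
Posterior = 0.089000 / 0.728000 ≈ 0.1223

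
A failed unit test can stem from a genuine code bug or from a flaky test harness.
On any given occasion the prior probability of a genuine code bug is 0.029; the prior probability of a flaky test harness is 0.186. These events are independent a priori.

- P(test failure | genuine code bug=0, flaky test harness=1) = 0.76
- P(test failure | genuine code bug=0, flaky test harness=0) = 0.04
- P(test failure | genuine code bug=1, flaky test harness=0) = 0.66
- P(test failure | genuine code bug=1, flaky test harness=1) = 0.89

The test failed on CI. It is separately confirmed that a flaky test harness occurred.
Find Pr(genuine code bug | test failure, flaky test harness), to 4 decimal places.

Numerator (weight on configurations with genuine code bug): 0.89×0.029 = 0.025810
The normalizing constant is 0.76×0.971 + 0.89×0.029 = 0.763770
P(genuine code bug | test failure, flaky test harness) = 0.025810/0.763770 ≈ 0.0338

Pr(genuine code bug | test failure, flaky test harness) ≈ 0.0338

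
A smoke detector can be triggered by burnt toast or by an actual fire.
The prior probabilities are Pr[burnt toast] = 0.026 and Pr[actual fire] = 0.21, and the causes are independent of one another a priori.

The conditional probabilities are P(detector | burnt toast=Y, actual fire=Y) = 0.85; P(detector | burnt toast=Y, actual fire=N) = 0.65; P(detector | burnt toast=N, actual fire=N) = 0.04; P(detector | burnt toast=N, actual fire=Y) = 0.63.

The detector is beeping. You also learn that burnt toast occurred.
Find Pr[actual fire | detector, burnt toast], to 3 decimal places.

P(detector | burnt toast) = 0.65×0.79 + 0.85×0.21 = 0.513500 + 0.178500 = 0.692000
Of this, 0.178500 comes from 0.85×0.21 (the actual fire=true cases).
P(actual fire | detector, burnt toast) = 0.178500 / 0.692000 ≈ 0.258

Pr[actual fire | detector, burnt toast] ≈ 0.258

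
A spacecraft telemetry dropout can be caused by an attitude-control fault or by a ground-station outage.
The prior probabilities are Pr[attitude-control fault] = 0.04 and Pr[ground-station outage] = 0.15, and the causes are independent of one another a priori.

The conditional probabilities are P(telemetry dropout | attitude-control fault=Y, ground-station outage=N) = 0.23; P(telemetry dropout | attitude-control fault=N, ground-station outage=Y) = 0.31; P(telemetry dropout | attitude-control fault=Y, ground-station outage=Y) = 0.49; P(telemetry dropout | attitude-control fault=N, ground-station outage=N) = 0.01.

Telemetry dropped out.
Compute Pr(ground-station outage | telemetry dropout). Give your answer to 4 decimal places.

Weight on ground-station outage=true, given the evidence: 0.044640 + 0.002940 = 0.047580
Normalizer over all consistent configurations: 0.01*0.96*0.85 + 0.31*0.96*0.15 + 0.23*0.04*0.85 + 0.49*0.04*0.15 = 0.063560
P(ground-station outage | telemetry dropout) = 0.047580/0.063560 ≈ 0.7486

Pr(ground-station outage | telemetry dropout) ≈ 0.7486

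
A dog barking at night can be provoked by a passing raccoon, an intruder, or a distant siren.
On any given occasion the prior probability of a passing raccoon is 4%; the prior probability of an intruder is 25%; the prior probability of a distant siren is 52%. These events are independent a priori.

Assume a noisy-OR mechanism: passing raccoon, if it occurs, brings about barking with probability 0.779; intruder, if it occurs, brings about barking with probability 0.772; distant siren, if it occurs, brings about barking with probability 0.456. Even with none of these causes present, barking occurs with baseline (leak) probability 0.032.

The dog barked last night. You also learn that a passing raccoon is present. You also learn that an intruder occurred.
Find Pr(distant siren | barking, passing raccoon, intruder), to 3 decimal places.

Pr(distant siren | barking, passing raccoon, intruder) ≈ 0.526

Under noisy-OR, P(barking | causes) = 1 − (1−0.032)·∏(1−qᵢ) over the active causes.
Enumerate both values of distant siren and weight by the priors:
  P(barking | passing raccoon, intruder) = 0.951224×0.48 + 0.973466×0.52
        = 0.456588 + 0.506202 = 0.962790
Configurations with distant siren contribute 0.506202, so
  P(distant siren | barking, passing raccoon, intruder) = 0.506202 / 0.962790 ≈ 0.526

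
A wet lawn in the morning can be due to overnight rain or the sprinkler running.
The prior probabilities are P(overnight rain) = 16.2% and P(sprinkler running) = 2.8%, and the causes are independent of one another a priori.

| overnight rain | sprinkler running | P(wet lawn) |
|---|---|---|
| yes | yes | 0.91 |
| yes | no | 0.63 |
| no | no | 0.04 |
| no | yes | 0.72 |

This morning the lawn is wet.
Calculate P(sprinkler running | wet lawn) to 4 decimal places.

Numerator (weight on configurations with sprinkler running): 0.016894 + 0.004128 = 0.021022
The normalizing constant is 0.04*0.838*0.972 + 0.72*0.838*0.028 + 0.63*0.162*0.972 + 0.91*0.162*0.028 = 0.152805
Posterior = 0.021022 / 0.152805 ≈ 0.1376

P(sprinkler running | wet lawn) ≈ 0.1376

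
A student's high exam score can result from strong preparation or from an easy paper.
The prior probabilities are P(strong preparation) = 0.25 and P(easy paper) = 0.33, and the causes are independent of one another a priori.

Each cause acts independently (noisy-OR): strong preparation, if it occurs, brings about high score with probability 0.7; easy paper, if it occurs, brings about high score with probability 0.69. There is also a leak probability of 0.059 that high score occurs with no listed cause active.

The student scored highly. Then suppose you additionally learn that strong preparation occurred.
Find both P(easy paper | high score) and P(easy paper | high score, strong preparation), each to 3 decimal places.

Under noisy-OR, P(high score | causes) = 1 − (1−0.059)·∏(1−qᵢ) over the active causes.
P(high score) = 0.059*0.75*0.67 + 0.70829*0.75*0.33 + 0.7177*0.25*0.67 + 0.912487*0.25*0.33 = 0.029648 + 0.175302 + 0.120215 + 0.075280 = 0.400445
Of this, 0.250582 comes from 0.175302 + 0.075280 (the easy paper=true cases).
Hence the posterior is 0.250582/0.400445 ≈ 0.626.

With the extra evidence:
Weight on easy paper=true, given the evidence: 0.912487×0.33 = 0.301121
Denominator P(high score | strong preparation): 0.7177×0.67 + 0.912487×0.33 = 0.781980
P(easy paper | high score, strong preparation) = 0.301121/0.781980 ≈ 0.385
Conditioning on strong preparation lowers the posterior on easy paper: the classic explaining-away effect in a common-effect structure.

P(easy paper | high score) ≈ 0.626; P(easy paper | high score, strong preparation) ≈ 0.385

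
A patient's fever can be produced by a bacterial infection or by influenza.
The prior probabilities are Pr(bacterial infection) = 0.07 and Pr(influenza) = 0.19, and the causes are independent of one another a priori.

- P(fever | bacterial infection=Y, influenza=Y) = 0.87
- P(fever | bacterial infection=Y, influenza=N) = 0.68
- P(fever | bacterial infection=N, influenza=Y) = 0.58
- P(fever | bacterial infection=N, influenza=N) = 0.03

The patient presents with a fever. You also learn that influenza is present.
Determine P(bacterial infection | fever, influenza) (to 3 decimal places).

P(fever | influenza) = 0.58×0.93 + 0.87×0.07 = 0.539400 + 0.060900 = 0.600300
Restricting to configurations with bacterial infection present: 0.87×0.07 = 0.060900.
P(bacterial infection | fever, influenza) = 0.060900 / 0.600300 ≈ 0.101

P(bacterial infection | fever, influenza) ≈ 0.101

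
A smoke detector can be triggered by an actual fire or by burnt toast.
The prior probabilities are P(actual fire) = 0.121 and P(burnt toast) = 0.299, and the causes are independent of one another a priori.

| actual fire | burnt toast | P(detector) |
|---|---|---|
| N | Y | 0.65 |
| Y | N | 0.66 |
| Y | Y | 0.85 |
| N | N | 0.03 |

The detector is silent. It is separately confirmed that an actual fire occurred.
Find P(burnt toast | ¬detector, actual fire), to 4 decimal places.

P(burnt toast | ¬detector, actual fire) ≈ 0.1584

Sum P(¬detector|·) weighted by the priors over both values of burnt toast:
  P(¬detector | actual fire) = 0.34×0.701 + 0.15×0.299
        = 0.238340 + 0.044850 = 0.283190
Configurations with burnt toast contribute 0.044850, so
  P(burnt toast | ¬detector, actual fire) = 0.044850 / 0.283190 ≈ 0.1584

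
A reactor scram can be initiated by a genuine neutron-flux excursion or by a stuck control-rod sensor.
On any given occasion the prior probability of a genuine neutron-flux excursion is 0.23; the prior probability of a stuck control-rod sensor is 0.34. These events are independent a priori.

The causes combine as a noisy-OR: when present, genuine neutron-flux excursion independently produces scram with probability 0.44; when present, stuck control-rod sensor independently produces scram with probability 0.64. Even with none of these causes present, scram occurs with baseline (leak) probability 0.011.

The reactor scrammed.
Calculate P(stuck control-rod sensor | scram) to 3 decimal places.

Under noisy-OR, P(scram | causes) = 1 − (1−0.011)·∏(1−qᵢ) over the active causes.
For the numerator, keep only stuck control-rod sensor=true terms: 0.168589 + 0.062608 = 0.231197
The normalizing constant is 0.011·0.77·0.66 + 0.64396·0.77·0.34 + 0.44616·0.23·0.66 + 0.800618·0.23·0.34 = 0.304514
P(stuck control-rod sensor | scram) = 0.231197/0.304514 ≈ 0.759

P(stuck control-rod sensor | scram) ≈ 0.759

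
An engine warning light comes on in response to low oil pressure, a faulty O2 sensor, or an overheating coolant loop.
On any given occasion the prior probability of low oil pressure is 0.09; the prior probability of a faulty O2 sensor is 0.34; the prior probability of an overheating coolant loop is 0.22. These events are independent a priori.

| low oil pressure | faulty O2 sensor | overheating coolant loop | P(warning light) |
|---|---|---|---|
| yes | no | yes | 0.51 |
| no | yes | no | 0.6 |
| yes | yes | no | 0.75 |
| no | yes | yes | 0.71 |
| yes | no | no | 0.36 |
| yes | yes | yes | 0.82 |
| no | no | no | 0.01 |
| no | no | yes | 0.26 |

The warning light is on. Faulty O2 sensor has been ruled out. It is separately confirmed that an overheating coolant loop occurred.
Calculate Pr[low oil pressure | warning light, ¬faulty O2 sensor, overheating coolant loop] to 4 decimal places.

Pr[low oil pressure | warning light, ¬faulty O2 sensor, overheating coolant loop] ≈ 0.1625

P(warning light | ¬faulty O2 sensor, overheating coolant loop) = 0.26×0.91 + 0.51×0.09 = 0.236600 + 0.045900 = 0.282500
Of this, 0.045900 comes from 0.51×0.09 (the low oil pressure=true cases).
P(low oil pressure | warning light, ¬faulty O2 sensor, overheating coolant loop) = 0.045900 / 0.282500 ≈ 0.1625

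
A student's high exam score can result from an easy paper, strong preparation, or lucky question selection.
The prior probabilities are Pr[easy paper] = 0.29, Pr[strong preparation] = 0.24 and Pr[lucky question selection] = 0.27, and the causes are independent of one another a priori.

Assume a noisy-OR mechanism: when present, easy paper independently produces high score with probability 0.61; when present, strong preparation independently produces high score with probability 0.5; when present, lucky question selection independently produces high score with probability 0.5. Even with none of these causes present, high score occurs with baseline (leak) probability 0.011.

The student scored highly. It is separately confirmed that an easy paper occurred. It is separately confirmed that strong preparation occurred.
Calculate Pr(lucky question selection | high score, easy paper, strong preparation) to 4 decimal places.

Under noisy-OR, P(high score | causes) = 1 − (1−0.011)·∏(1−qᵢ) over the active causes.
P(high score | easy paper, strong preparation) = 0.807145×0.73 + 0.903573×0.27 = 0.589216 + 0.243965 = 0.833181
The lucky question selection-present share is 0.903573×0.27 = 0.243965.
So P(lucky question selection | high score, easy paper, strong preparation) = 0.243965/0.833181 ≈ 0.2928.

Pr(lucky question selection | high score, easy paper, strong preparation) ≈ 0.2928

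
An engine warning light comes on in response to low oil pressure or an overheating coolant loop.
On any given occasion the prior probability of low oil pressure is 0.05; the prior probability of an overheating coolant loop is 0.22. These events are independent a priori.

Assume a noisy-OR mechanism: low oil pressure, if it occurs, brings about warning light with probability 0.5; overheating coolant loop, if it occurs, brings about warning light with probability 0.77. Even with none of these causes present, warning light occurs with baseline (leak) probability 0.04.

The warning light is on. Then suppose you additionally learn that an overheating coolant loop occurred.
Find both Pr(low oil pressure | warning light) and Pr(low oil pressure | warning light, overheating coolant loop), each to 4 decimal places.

Under noisy-OR, P(warning light | causes) = 1 − (1−0.04)·∏(1−qᵢ) over the active causes.
For the numerator, keep only low oil pressure=true terms: 0.020280 + 0.009786 = 0.030066
Normalizer over all consistent configurations: 0.04*0.95*0.78 + 0.7792*0.95*0.22 + 0.52*0.05*0.78 + 0.8896*0.05*0.22 = 0.222559
Posterior = 0.030066 / 0.222559 ≈ 0.1351

Now also conditioning on overheating coolant loop=true:
For the numerator, keep only low oil pressure=true terms: 0.8896×0.05 = 0.044480
Denominator P(warning light | overheating coolant loop): 0.7792×0.95 + 0.8896×0.05 = 0.784720
P(low oil pressure | warning light, overheating coolant loop) = 0.044480/0.784720 ≈ 0.0567

Pr(low oil pressure | warning light) ≈ 0.1351; Pr(low oil pressure | warning light, overheating coolant loop) ≈ 0.0567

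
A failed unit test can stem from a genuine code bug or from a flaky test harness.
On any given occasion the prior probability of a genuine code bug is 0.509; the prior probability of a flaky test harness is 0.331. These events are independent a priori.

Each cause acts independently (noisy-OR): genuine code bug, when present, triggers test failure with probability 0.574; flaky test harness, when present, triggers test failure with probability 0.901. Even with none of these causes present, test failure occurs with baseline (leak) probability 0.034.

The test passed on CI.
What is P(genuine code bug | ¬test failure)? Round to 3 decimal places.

P(genuine code bug | ¬test failure) ≈ 0.306

Under noisy-OR, P(test failure | causes) = 1 − (1−0.034)·∏(1−qᵢ) over the active causes.
For the numerator, keep only genuine code bug=true terms: 0.140130 + 0.006864 = 0.146994
Denominator P(¬test failure): 0.966×0.491×0.669 + 0.095634×0.491×0.331 + 0.411516×0.509×0.669 + 0.04074×0.509×0.331 = 0.479848
Posterior = 0.146994 / 0.479848 ≈ 0.306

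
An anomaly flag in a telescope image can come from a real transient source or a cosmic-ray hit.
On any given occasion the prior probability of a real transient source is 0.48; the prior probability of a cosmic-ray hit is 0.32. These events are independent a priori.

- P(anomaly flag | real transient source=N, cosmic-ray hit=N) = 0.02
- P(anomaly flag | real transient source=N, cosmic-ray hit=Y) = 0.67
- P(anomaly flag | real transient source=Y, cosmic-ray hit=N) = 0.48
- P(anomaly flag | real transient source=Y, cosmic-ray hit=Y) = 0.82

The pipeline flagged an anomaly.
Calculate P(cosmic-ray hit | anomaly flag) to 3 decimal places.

P(cosmic-ray hit | anomaly flag) ≈ 0.592

Sum P(anomaly flag|·) weighted by the priors over the 4 (real transient source, cosmic-ray hit) configurations:
  P(anomaly flag) = 0.02×0.52×0.68 + 0.67×0.52×0.32 + 0.48×0.48×0.68 + 0.82×0.48×0.32
        = 0.007072 + 0.111488 + 0.156672 + 0.125952 = 0.401184
The terms with cosmic-ray hit present sum to 0.237440, so
  P(cosmic-ray hit | anomaly flag) = 0.237440 / 0.401184 ≈ 0.592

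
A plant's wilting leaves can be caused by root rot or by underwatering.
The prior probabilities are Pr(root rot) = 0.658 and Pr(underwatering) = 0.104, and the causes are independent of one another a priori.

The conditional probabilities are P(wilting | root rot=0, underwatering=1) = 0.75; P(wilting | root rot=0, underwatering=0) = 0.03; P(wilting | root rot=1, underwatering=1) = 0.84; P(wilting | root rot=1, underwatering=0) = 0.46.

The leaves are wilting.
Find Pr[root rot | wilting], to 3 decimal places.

P(wilting) = 0.03·0.342·0.896 + 0.75·0.342·0.104 + 0.46·0.658·0.896 + 0.84·0.658·0.104 = 0.009193 + 0.026676 + 0.271201 + 0.057483 = 0.364553
The root rot-present share is 0.271201 + 0.057483 = 0.328684.
P(root rot | wilting) = 0.328684 / 0.364553 ≈ 0.902

Pr[root rot | wilting] ≈ 0.902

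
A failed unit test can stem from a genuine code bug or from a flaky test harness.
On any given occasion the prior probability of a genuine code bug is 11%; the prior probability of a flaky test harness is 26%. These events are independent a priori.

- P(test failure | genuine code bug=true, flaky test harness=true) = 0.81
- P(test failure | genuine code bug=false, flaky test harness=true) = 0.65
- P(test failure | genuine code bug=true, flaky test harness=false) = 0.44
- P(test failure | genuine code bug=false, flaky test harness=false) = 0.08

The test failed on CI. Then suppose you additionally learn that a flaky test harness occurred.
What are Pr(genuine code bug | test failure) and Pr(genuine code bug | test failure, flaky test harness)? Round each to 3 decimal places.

Enumerate the 4 (genuine code bug, flaky test harness) configurations and weight by the priors:
  P(test failure) = 0.08·0.89·0.74 + 0.65·0.89·0.26 + 0.44·0.11·0.74 + 0.81·0.11·0.26
        = 0.052688 + 0.150410 + 0.035816 + 0.023166 = 0.262080
Keeping only the genuine code bug-present terms gives 0.058982, so
  P(genuine code bug | test failure) = 0.058982 / 0.262080 ≈ 0.225

Now also conditioning on flaky test harness=true:
Weight on genuine code bug=true, given the evidence: 0.81*0.11 = 0.089100
Normalizer over all consistent configurations: 0.65*0.89 + 0.81*0.11 = 0.667600
Posterior = 0.089100 / 0.667600 ≈ 0.133
This is intercausal reasoning (explaining away): once flaky test harness accounts for the test failure, genuine code bug becomes less likely.

Pr(genuine code bug | test failure) ≈ 0.225; Pr(genuine code bug | test failure, flaky test harness) ≈ 0.133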